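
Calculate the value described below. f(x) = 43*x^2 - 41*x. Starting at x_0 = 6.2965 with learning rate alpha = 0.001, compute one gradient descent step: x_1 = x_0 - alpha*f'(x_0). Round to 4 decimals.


We compute the gradient at x_0 and apply the update.
f'(x) = 86*x - 41
f'(6.2965) = 86*6.2965 - 41 = 500.499
x_1 = 6.2965 - 0.001*500.499 = 5.796


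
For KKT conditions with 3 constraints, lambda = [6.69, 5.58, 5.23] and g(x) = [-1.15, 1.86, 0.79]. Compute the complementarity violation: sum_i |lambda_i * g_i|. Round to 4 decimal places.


KKT complementary slackness check:
lambda_1 * g_1 = 6.69 * -1.15 = -7.6935
lambda_2 * g_2 = 5.58 * 1.86 = 10.3788
lambda_3 * g_3 = 5.23 * 0.79 = 4.1317
Total violation = 7.6935 + 10.3788 + 4.1317 = 22.204


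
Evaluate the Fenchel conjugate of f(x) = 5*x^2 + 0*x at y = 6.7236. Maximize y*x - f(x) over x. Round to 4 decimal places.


f*(y) = sup_x {y*x - a*x^2 - b*x} = sup_x {(y-b)*x - a*x^2}
FOC: (y - b) - 2a*x = 0 => x* = (y - b)/(2a)
x* = (6.7236 - 0)/(2*5) = 0.6724
f*(6.7236) = (y-b)^2/(4a) = (6.7236 - 0)^2/(4*5)
= 45.2068/20 = 2.2603


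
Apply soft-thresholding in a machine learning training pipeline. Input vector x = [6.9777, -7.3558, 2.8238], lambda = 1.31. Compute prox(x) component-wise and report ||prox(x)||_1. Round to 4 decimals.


Soft-thresholding with lambda = 1.31:
prox(6.9777) = sign(6.9777)*max(|6.9777| - 1.31, 0) = 5.6677
prox(-7.3558) = sign(-7.3558)*max(|-7.3558| - 1.31, 0) = -6.0458
prox(2.8238) = sign(2.8238)*max(|2.8238| - 1.31, 0) = 1.5138
prox(x) = [5.6677, -6.0458, 1.5138]
||prox(x)||_1 = 5.6677 + 6.0458 + 1.5138 = 13.2273


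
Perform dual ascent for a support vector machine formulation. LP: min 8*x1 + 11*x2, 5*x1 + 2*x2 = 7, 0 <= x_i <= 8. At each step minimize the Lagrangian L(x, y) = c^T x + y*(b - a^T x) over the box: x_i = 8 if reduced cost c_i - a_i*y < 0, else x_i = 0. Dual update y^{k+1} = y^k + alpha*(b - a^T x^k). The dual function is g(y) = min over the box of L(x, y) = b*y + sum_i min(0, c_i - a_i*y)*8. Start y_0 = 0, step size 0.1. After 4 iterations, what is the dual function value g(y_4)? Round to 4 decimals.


Dual ascent for LP: min 8*x1 + 11*x2, 5*x1 + 2*x2 = 7, 0 <= x_i <= 8
Step 1: y^k = 0.0, reduced costs: (8.0, 11.0)
  x^k = (0.0, 0.0), subgradient = b - a^T x = 7.0
  y^{k+1} = 0.0 + 0.1*7.0 = 0.7
Step 2: y^k = 0.7, reduced costs: (4.5, 9.6)
  x^k = (0.0, 0.0), subgradient = b - a^T x = 7.0
  y^{k+1} = 0.7 + 0.1*7.0 = 1.4
Step 3: y^k = 1.4, reduced costs: (1.0, 8.2)
  x^k = (0.0, 0.0), subgradient = b - a^T x = 7.0
  y^{k+1} = 1.4 + 0.1*7.0 = 2.1
Step 4: y^k = 2.1, reduced costs: (-2.5, 6.8)
  x^k = (8.0, 0.0), subgradient = b - a^T x = -33.0
  y^{k+1} = 2.1 + 0.1*-33.0 = -1.2
Dual objective at y_4 = -1.2: reduced costs (14.0, 13.4), box minimizer x = (0.0, 0.0)
g(y_4) = b*y + (c1 - a1*y)*x1 + (c2 - a2*y)*x2 = 7*(-1.2) + 14.0*0.0 + 13.4*0.0 = -8.4 + 0.0 + 0.0 = -8.4


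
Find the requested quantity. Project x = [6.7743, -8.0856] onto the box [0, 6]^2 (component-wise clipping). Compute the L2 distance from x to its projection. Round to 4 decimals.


Project each component onto [0, 6].
clip(6.7743) = 6.0, clip(-8.0856) = 0.0
Projection = [6.0, 0.0]
Squared diffs: [0.5995, 65.3769]
Distance = sqrt(65.9764) = 8.1226


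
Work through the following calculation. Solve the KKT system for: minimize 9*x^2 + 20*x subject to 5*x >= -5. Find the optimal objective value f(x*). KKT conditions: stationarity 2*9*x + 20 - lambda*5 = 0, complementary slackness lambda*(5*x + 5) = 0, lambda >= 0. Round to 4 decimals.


Step 1: Try lambda = 0 (constraint inactive).
x_unc = -20/(2*9) = -1.1111
Check: 5*-1.1111 = -5.5555 < -5 -- violated!
Step 2: Constraint must be active: 5*x = -5
x* = -5/5 = -1.0
lambda = (2*9*(-1.0) + 20)/5 = 0.4
Step 3: Compute optimal value.
f(x*) = 9*(-1.0)^2 + 20*(-1.0) = -11.0


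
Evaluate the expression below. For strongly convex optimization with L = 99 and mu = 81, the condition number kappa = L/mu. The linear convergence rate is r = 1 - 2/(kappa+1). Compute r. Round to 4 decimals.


Step 1: Compute the condition number.
kappa = L/mu = 99/81 = 1.2222
Step 2: Compute the convergence rate.
r = 1 - 2/(kappa + 1) = 1 - 2*mu/(L + mu) = (L - mu)/(L + mu) = 18/180 = 0.1


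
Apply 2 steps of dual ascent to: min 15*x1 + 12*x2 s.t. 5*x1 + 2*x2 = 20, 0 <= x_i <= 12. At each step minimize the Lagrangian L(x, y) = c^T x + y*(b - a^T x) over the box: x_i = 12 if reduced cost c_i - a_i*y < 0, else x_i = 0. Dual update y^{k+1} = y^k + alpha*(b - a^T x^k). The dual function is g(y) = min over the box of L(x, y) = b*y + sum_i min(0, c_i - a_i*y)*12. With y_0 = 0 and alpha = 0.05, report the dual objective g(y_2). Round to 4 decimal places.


Dual ascent for LP: min 15*x1 + 12*x2, 5*x1 + 2*x2 = 20, 0 <= x_i <= 12
Step 1: y^k = 0.0, reduced costs: (15.0, 12.0)
  x^k = (0.0, 0.0), subgradient = b - a^T x = 20.0
  y^{k+1} = 0.0 + 0.05*20.0 = 1.0
Step 2: y^k = 1.0, reduced costs: (10.0, 10.0)
  x^k = (0.0, 0.0), subgradient = b - a^T x = 20.0
  y^{k+1} = 1.0 + 0.05*20.0 = 2.0
Dual objective at y_2 = 2.0: reduced costs (5.0, 8.0), box minimizer x = (0.0, 0.0)
g(y_2) = b*y + (c1 - a1*y)*x1 + (c2 - a2*y)*x2 = 20*2.0 + 5.0*0.0 + 8.0*0.0 = 40.0 + 0.0 + 0.0 = 40.0


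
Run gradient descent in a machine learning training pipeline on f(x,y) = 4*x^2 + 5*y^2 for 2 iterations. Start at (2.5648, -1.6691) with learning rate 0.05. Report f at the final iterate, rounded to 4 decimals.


Gradient descent on f(x,y) = 4*x^2 + 5*y^2.
Starting point: (2.5648, -1.6691), alpha = 0.05
Step 1: grad_x = 2*4*2.5648 = 20.5184, grad_y = 2*5*-1.6691 = -16.691
  x_1 = 2.5648 - 0.05*20.5184 = 1.5389
  y_1 = -1.6691 - 0.05*-16.691 = -0.8346
Step 2: grad_x = 2*4*1.5389 = 12.311, grad_y = 2*5*-0.8346 = -8.3455
  x_2 = 1.5389 - 0.05*12.311 = 0.9233
  y_2 = -0.8346 - 0.05*-8.3455 = -0.4173
f(0.9233, -0.4173) = 4*0.9233^2 + 5*(-0.4173)^2 = 4.2807


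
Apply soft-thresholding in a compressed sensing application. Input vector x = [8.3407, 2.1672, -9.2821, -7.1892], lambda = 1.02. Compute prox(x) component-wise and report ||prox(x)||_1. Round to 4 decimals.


Soft-thresholding with lambda = 1.02:
prox(8.3407) = sign(8.3407)*max(|8.3407| - 1.02, 0) = 7.3207
prox(2.1672) = sign(2.1672)*max(|2.1672| - 1.02, 0) = 1.1472
prox(-9.2821) = sign(-9.2821)*max(|-9.2821| - 1.02, 0) = -8.2621
prox(-7.1892) = sign(-7.1892)*max(|-7.1892| - 1.02, 0) = -6.1692
prox(x) = [7.3207, 1.1472, -8.2621, -6.1692]
||prox(x)||_1 = 7.3207 + 1.1472 + 8.2621 + 6.1692 = 22.8992


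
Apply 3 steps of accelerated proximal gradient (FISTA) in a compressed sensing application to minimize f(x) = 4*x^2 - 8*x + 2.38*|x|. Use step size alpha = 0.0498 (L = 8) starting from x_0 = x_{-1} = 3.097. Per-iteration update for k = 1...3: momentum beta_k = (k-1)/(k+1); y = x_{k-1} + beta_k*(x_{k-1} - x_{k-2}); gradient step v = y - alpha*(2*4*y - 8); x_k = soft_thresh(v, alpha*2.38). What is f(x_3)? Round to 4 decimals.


FISTA on f(x) = 4*x^2 - 8*x + 2.38*|x|
L = 8, alpha = 0.0498
Iteration 1: beta = 0.0, y = 3.097 + 0.0*(3.097 - 3.097) = 3.097
  grad(y) = 16.776, v = y - alpha*grad = 2.2616
  prox(v) = soft_thresh(2.2616, 0.1185) = 2.143
Iteration 2: beta = 0.3333, y = 2.143 + 0.3333*(2.143 - 3.097) = 1.825
  grad(y) = 6.6003, v = y - alpha*grad = 1.4963
  prox(v) = soft_thresh(1.4963, 0.1185) = 1.3778
Iteration 3: beta = 0.5, y = 1.3778 + 0.5*(1.3778 - 2.143) = 0.9952
  grad(y) = -0.0383, v = y - alpha*grad = 0.9971
  prox(v) = soft_thresh(0.9971, 0.1185) = 0.8786
f(x_3) = 4*0.8786^2 - 8*0.8786 + 2.38*|0.8786| = -1.85


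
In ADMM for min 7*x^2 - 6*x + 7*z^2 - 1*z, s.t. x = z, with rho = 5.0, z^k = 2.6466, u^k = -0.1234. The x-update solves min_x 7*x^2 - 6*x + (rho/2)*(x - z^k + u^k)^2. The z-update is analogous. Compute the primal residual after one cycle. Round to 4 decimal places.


ADMM iteration with rho = 5.0, z^k = 2.6466, u^k = -0.1234
Step 1: x-update.
Minimize 7*x^2 - 6*x + (5.0/2)*(x - 2.6466 - 0.1234)^2
FOC: (2*7 + 5.0)*x = 6 + 5.0*(2.6466 + 0.1234)
x^{k+1} = 1.0447
Step 2: z-update.
Minimize 7*z^2 - 1*z + (5.0/2)*(1.0447 - z - 0.1234)^2
FOC: (2*7 + 5.0)*z = 1 + 5.0*(1.0447 - 0.1234)
z^{k+1} = 0.2951
Step 3: u-update.
u^{k+1} = -0.1234 + 1.0447 - 0.2951 = 0.6262
Step 4: Primal residual = |1.0447 - 0.2951| = 0.7496


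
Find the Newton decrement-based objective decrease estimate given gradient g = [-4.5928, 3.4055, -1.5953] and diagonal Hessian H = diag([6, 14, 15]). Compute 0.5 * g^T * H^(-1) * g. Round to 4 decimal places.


Step 1: H is diagonal, so H^(-1) * g = [-0.7655, 0.2433, -0.1064].
Step 2: g^T H^(-1) g = sum_i g_i^2 / H_ii
  = (-4.5928)^2/6 + (3.4055)^2/14 + (-1.5953)^2/15
  = 3.5156 + 0.8284 + 0.1697 = 4.5137
Step 3: Objective decrease = 0.5 * g^T H^(-1) g = 2.2568


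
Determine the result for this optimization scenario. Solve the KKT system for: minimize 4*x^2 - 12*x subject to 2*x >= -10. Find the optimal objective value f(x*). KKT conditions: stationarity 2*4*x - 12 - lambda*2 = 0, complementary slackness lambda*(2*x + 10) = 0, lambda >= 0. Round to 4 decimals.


Step 1: Try lambda = 0 (constraint inactive).
Stationarity: 2*4*x - 12 = 0
x* = 12/(2*4) = 1.5
Check constraint: 2*1.5 = 3.0 >= -10 -- satisfied.
Step 2: Compute optimal value.
f(x*) = 4*1.5^2 - 12*1.5 = -9.0


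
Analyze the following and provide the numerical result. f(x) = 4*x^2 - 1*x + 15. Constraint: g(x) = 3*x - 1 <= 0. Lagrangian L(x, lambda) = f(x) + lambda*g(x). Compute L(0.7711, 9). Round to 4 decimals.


Step 1: Evaluate f(x).
f(0.7711) = 4*0.7711^2 - 1*0.7711 + 15 = 16.6073
Step 2: Evaluate g(x).
g(0.7711) = 3*0.7711 - 1 = 1.3133
Step 3: Compute Lagrangian.
L = 16.6073 + 9*1.3133 = 28.427


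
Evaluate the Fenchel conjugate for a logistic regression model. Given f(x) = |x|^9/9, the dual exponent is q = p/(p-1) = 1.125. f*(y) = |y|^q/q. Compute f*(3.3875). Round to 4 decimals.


The conjugate exponent q satisfies 1/p + 1/q = 1.
p = 9, so q = 9/(9 - 1) = 1.125
|y|^q = 3.3875^1.125 = 3.9456
f*(3.3875) = 3.9456 / 1.125 = 3.5072


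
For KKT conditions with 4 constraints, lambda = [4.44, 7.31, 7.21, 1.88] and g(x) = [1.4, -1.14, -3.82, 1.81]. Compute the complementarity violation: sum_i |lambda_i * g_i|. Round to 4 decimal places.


KKT complementary slackness check:
lambda_1 * g_1 = 4.44 * 1.4 = 6.216
lambda_2 * g_2 = 7.31 * -1.14 = -8.3334
lambda_3 * g_3 = 7.21 * -3.82 = -27.5422
lambda_4 * g_4 = 1.88 * 1.81 = 3.4028
Total violation = 6.216 + 8.3334 + 27.5422 + 3.4028 = 45.4944


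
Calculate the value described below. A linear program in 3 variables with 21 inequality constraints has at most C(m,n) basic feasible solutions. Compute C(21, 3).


Each vertex corresponds to some choice of n active constraints out of m, so the number of vertices is at most C(m, n) = m! / (n!(m-n)!).
m = 21, n = 3
Numerator: 21 * 20 * 19
Denominator: 3! = 6
C(21, 3) = 1330


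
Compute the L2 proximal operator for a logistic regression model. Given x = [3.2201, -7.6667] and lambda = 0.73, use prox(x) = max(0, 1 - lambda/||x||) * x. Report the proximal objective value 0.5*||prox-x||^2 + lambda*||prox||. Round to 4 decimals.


Step 1: Compute ||x||.
||x|| = 8.3155
Step 2: Compute scaling factor.
scale = max(0, 1 - 0.73/8.3155) = 0.9122
Step 3: prox(x) = [2.9374, -6.9937]
||prox(x)|| = 7.5855
Step 4: Proximal objective.
0.5*||prox-x||^2 = 0.2665
lambda*||prox|| = 5.5374
Total = 5.8039


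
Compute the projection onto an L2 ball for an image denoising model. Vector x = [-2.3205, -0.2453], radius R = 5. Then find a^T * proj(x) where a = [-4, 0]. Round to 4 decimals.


Step 1: Compute ||x|| (intermediates to 6 decimals).
||x|| = sqrt((-2.3205)^2 + (-0.2453)^2) = 2.333429
Step 2: Project.
Since ||x|| <= R, proj = x (no scaling needed).
proj(x) = [-2.3205, -0.2453]
Step 3: Dot product.
a^T * proj(x) = -4*(-2.3205) + 0*(-0.2453) = 9.282


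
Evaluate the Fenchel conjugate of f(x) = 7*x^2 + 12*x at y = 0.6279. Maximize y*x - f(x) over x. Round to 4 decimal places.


f*(y) = sup_x {y*x - a*x^2 - b*x} = sup_x {(y-b)*x - a*x^2}
FOC: (y - b) - 2a*x = 0 => x* = (y - b)/(2a)
x* = (0.6279 - 12)/(2*7) = -0.8123
f*(0.6279) = (y-b)^2/(4a) = (0.6279 - 12)^2/(4*7)
= 129.3247/28 = 4.6187


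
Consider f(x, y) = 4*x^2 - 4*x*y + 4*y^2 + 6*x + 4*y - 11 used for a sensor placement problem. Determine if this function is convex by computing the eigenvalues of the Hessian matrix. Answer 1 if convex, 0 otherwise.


The Hessian of f(x,y) = 4*x^2 - 4*x*y + 4*y^2 + 6*x + 4*y - 11 is:
H = [[8, -4], [-4, 8]]
Trace = 8 + 8 = 16
Determinant = 8*8 - (-4)^2 = 48
Discriminant = (16)^2 - 4*48 = 64.0
Eigenvalues: lambda_1 = 4.0, lambda_2 = 12.0
The function is convex.

1


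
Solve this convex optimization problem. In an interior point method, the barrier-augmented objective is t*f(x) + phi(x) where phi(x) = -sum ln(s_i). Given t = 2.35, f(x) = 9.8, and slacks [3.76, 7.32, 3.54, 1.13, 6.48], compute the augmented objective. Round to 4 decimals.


Step 1: Compute log-barrier.
ln values: [1.3244, 1.9906, 1.2641, 0.1222, 1.8687]
phi = -(1.3244 + 1.9906 + 1.2641 + 0.1222 + 1.8687) = -6.5701
Step 2: Compute augmented objective.
t*f(x) = 2.35*9.8 = 23.03
Total = 23.03 - 6.5701 = 16.4599


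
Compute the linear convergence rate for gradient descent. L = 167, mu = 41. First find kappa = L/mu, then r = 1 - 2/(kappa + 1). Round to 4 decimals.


Step 1: Compute the condition number.
kappa = L/mu = 167/41 = 4.0732
Step 2: Compute the convergence rate.
r = 1 - 2/(kappa + 1) = 1 - 2*mu/(L + mu) = (L - mu)/(L + mu) = 126/208 = 0.6058


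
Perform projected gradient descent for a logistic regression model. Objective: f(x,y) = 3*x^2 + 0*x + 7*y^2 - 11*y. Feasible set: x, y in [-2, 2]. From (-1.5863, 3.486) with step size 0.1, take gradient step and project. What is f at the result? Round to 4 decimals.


Step 1: Compute gradient at (-1.5863, 3.486).
grad_x = 2*3*-1.5863 + 0 = -9.5178
grad_y = 2*7*3.486 - 11 = 37.804
Step 2: Gradient step.
x_raw = -1.5863 - 0.1*-9.5178 = -0.6345
y_raw = 3.486 - 0.1*37.804 = -0.2944
Step 3: Project onto [-2, 2].
x_proj = clip(-0.6345) = -0.6345
y_proj = clip(-0.2944) = -0.2944
Step 4: Evaluate f.
f(-0.6345, -0.2944) = 5.0529


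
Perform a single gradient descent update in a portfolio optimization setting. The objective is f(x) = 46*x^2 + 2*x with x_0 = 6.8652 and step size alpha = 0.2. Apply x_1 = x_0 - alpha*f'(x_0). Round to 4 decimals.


We compute the gradient at x_0 and apply the update.
f'(x) = 92*x + 2
f'(6.8652) = 92*6.8652 + 2 = 633.5984
x_1 = 6.8652 - 0.2*633.5984 = -119.8545


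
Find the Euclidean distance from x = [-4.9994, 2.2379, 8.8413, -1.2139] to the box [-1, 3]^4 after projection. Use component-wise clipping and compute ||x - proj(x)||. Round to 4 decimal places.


Project each component onto [-1, 3].
clip(-4.9994) = -1.0, clip(2.2379) = 2.2379, clip(8.8413) = 3.0, clip(-1.2139) = -1.0
Projection = [-1.0, 2.2379, 3.0, -1.0]
Squared diffs: [15.9952, 0.0, 34.1208, 0.0458]
Distance = sqrt(50.1618) = 7.0825


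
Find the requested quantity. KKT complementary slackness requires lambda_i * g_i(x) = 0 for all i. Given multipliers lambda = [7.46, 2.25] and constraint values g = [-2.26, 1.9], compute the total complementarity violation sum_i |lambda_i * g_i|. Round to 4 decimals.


KKT complementary slackness check:
lambda_1 * g_1 = 7.46 * -2.26 = -16.8596
lambda_2 * g_2 = 2.25 * 1.9 = 4.275
Total violation = 16.8596 + 4.275 = 21.1346


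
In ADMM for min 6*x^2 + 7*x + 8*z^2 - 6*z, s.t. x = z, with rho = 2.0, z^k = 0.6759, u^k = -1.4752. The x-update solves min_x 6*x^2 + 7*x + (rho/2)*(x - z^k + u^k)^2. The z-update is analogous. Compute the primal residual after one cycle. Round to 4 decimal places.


ADMM iteration with rho = 2.0, z^k = 0.6759, u^k = -1.4752
Step 1: x-update.
Minimize 6*x^2 + 7*x + (2.0/2)*(x - 0.6759 - 1.4752)^2
FOC: (2*6 + 2.0)*x = -7 + 2.0*(0.6759 + 1.4752)
x^{k+1} = -0.1927
Step 2: z-update.
Minimize 8*z^2 - 6*z + (2.0/2)*(-0.1927 - z - 1.4752)^2
FOC: (2*8 + 2.0)*z = 6 + 2.0*(-0.1927 - 1.4752)
z^{k+1} = 0.148
Step 3: u-update.
u^{k+1} = -1.4752 - 0.1927 - 0.148 = -1.8159
Step 4: Primal residual = |-0.1927 - 0.148| = 0.3407


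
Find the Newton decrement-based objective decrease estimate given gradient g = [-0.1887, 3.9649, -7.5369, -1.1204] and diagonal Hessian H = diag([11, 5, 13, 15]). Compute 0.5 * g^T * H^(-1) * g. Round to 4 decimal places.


Step 1: H is diagonal, so H^(-1) * g = [-0.0172, 0.793, -0.5798, -0.0747].
Step 2: g^T H^(-1) g = sum_i g_i^2 / H_ii
  = (-0.1887)^2/11 + (3.9649)^2/5 + (-7.5369)^2/13 + (-1.1204)^2/15
  = 0.0032 + 3.1441 + 4.3696 + 0.0837 = 7.6006
Step 3: Objective decrease = 0.5 * g^T H^(-1) g = 3.8003


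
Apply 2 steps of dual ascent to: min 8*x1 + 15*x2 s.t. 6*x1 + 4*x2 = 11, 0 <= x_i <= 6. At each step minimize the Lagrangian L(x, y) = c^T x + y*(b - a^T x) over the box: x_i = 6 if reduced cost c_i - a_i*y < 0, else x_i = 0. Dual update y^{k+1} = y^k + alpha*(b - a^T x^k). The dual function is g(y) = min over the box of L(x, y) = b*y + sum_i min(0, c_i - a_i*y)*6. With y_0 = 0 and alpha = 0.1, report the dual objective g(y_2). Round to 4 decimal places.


Dual ascent for LP: min 8*x1 + 15*x2, 6*x1 + 4*x2 = 11, 0 <= x_i <= 6
Step 1: y^k = 0.0, reduced costs: (8.0, 15.0)
  x^k = (0.0, 0.0), subgradient = b - a^T x = 11.0
  y^{k+1} = 0.0 + 0.1*11.0 = 1.1
Step 2: y^k = 1.1, reduced costs: (1.4, 10.6)
  x^k = (0.0, 0.0), subgradient = b - a^T x = 11.0
  y^{k+1} = 1.1 + 0.1*11.0 = 2.2
Dual objective at y_2 = 2.2: reduced costs (-5.2, 6.2), box minimizer x = (6.0, 0.0)
g(y_2) = b*y + (c1 - a1*y)*x1 + (c2 - a2*y)*x2 = 11*2.2 + (-5.2)*6.0 + 6.2*0.0 = 24.2 - 31.2 + 0.0 = -7.0


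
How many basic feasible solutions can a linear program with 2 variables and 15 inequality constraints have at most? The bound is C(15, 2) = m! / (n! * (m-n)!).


Each vertex corresponds to some choice of n active constraints out of m, so the number of vertices is at most C(m, n) = m! / (n!(m-n)!).
m = 15, n = 2
Numerator: 15 * 14
Denominator: 2! = 2
C(15, 2) = 105


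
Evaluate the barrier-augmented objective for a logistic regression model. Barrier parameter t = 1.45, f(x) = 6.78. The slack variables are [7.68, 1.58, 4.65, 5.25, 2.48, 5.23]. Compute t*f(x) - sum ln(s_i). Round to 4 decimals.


Step 1: Compute log-barrier.
ln values: [2.0386, 0.4574, 1.5369, 1.6582, 0.9083, 1.6544]
phi = -(2.0386 + 0.4574 + 1.5369 + 1.6582 + 0.9083 + 1.6544) = -8.2538
Step 2: Compute augmented objective.
t*f(x) = 1.45*6.78 = 9.831
Total = 9.831 - 8.2538 = 1.5772


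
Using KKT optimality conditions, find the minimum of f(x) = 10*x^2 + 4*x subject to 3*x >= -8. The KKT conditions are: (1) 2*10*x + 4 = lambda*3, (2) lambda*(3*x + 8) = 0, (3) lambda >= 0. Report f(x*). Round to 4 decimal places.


Step 1: Try lambda = 0 (constraint inactive).
Stationarity: 2*10*x + 4 = 0
x* = -4/(2*10) = -0.2
Check constraint: 3*-0.2 = -0.6 >= -8 -- satisfied.
Step 2: Compute optimal value.
f(x*) = 10*(-0.2)^2 + 4*(-0.2) = -0.4


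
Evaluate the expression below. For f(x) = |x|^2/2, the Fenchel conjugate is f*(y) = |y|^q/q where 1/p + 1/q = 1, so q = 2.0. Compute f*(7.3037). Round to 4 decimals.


The conjugate exponent q satisfies 1/p + 1/q = 1.
p = 2, so q = 2/(2 - 1) = 2.0
|y|^q = 7.3037^2.0 = 53.344
f*(7.3037) = 53.344 / 2.0 = 26.672


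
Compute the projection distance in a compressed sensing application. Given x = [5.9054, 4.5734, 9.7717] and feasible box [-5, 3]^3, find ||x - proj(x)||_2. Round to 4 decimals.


Project each component onto [-5, 3].
clip(5.9054) = 3.0, clip(4.5734) = 3.0, clip(9.7717) = 3.0
Projection = [3.0, 3.0, 3.0]
Squared diffs: [8.4413, 2.4756, 45.8559]
Distance = sqrt(56.7728) = 7.5348


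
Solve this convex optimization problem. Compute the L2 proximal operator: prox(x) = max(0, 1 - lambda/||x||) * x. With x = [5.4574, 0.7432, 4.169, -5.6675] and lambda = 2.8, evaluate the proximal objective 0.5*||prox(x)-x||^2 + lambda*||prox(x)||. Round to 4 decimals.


Step 1: Compute ||x||.
||x|| = 8.9351
Step 2: Compute scaling factor.
scale = max(0, 1 - 2.8/8.9351) = 0.6866
Step 3: prox(x) = [3.7472, 0.5103, 2.8626, -3.8915]
||prox(x)|| = 6.1351
Step 4: Proximal objective.
0.5*||prox-x||^2 = 3.92
lambda*||prox|| = 17.1783
Total = 21.0984


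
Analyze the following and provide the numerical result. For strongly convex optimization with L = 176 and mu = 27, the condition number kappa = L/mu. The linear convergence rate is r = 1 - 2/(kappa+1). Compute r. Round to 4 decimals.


Step 1: Compute the condition number.
kappa = L/mu = 176/27 = 6.5185
Step 2: Compute the convergence rate.
r = 1 - 2/(kappa + 1) = 1 - 2*mu/(L + mu) = (L - mu)/(L + mu) = 149/203 = 0.734


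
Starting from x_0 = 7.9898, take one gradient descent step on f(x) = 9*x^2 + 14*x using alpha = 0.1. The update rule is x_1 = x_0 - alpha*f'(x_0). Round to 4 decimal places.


We compute the gradient at x_0 and apply the update.
f'(x) = 18*x + 14
f'(7.9898) = 18*7.9898 + 14 = 157.8164
x_1 = 7.9898 - 0.1*157.8164 = -7.7918


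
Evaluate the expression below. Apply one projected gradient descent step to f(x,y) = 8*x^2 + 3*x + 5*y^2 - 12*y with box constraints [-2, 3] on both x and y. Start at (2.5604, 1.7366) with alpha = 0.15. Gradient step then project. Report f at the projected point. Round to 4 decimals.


Step 1: Compute gradient at (2.5604, 1.7366).
grad_x = 2*8*2.5604 + 3 = 43.9664
grad_y = 2*5*1.7366 - 12 = 5.366
Step 2: Gradient step.
x_raw = 2.5604 - 0.15*43.9664 = -4.0346
y_raw = 1.7366 - 0.15*5.366 = 0.9317
Step 3: Project onto [-2, 3].
x_proj = clip(-4.0346) = -2.0
y_proj = clip(0.9317) = 0.9317
Step 4: Evaluate f.
f(-2.0, 0.9317) = 19.1599


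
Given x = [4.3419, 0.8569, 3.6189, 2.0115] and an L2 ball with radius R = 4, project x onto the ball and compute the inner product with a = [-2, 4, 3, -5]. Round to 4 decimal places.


Step 1: Compute ||x|| (intermediates to 6 decimals).
||x|| = sqrt(4.3419^2 + 0.8569^2 + 3.6189^2 + 2.0115^2) = 6.060441
Step 2: Project.
Since ||x|| > R, scale = R/||x|| = 4/6.060441 = 0.660018, proj(x) = scale * x
proj(x) = [2.865732, 0.565569, 2.388539, 1.327626]
Step 3: Dot product.
a^T * proj(x) = -2*2.865732 + 4*0.565569 + 3*2.388539 - 5*1.327626 = -2.9417


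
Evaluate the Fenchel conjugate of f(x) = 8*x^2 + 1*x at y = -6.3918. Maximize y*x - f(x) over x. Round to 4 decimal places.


f*(y) = sup_x {y*x - a*x^2 - b*x} = sup_x {(y-b)*x - a*x^2}
FOC: (y - b) - 2a*x = 0 => x* = (y - b)/(2a)
x* = (-6.3918 - 1)/(2*8) = -0.462
f*(-6.3918) = (y-b)^2/(4a) = (-6.3918 - 1)^2/(4*8)
= 54.6387/32 = 1.7075


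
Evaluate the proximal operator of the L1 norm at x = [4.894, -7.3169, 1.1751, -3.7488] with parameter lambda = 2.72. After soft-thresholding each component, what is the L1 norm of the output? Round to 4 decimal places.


Soft-thresholding with lambda = 2.72:
prox(4.894) = sign(4.894)*max(|4.894| - 2.72, 0) = 2.174
prox(-7.3169) = sign(-7.3169)*max(|-7.3169| - 2.72, 0) = -4.5969
prox(1.1751) = sign(1.1751)*max(|1.1751| - 2.72, 0) = 0.0
prox(-3.7488) = sign(-3.7488)*max(|-3.7488| - 2.72, 0) = -1.0288
prox(x) = [2.174, -4.5969, 0.0, -1.0288]
||prox(x)||_1 = 2.174 + 4.5969 + 0.0 + 1.0288 = 7.7997


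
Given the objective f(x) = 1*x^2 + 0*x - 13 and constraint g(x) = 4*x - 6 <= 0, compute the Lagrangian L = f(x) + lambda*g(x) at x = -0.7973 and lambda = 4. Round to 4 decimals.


Step 1: Evaluate f(x).
f(-0.7973) = 1*(-0.7973)^2 + 0*(-0.7973) - 13 = -12.3643
Step 2: Evaluate g(x).
g(-0.7973) = 4*-0.7973 - 6 = -9.1892
Step 3: Compute Lagrangian.
L = -12.3643 + 4*-9.1892 = -49.1211


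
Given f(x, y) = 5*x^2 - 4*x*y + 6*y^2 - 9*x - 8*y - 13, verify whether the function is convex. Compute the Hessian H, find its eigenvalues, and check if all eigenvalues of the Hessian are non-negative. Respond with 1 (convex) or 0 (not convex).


The Hessian of f(x,y) = 5*x^2 - 4*x*y + 6*y^2 - 9*x - 8*y - 13 is:
H = [[10, -4], [-4, 12]]
Trace = 10 + 12 = 22
Determinant = 10*12 - (-4)^2 = 104
Discriminant = (22)^2 - 4*104 = 68.0
Eigenvalues: lambda_1 = 6.8769, lambda_2 = 15.1231
The function is convex.

1


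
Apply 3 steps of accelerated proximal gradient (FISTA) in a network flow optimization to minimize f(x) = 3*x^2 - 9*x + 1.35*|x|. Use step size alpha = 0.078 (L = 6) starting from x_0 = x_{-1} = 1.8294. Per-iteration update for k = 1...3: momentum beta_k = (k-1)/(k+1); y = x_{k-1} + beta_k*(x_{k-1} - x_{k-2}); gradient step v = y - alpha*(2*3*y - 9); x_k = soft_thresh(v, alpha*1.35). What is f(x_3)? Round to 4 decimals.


FISTA on f(x) = 3*x^2 - 9*x + 1.35*|x|
L = 6, alpha = 0.078
Iteration 1: beta = 0.0, y = 1.8294 + 0.0*(1.8294 - 1.8294) = 1.8294
  grad(y) = 1.9764, v = y - alpha*grad = 1.6752
  prox(v) = soft_thresh(1.6752, 0.1053) = 1.5699
Iteration 2: beta = 0.3333, y = 1.5699 + 0.3333*(1.5699 - 1.8294) = 1.4835
  grad(y) = -0.0993, v = y - alpha*grad = 1.4912
  prox(v) = soft_thresh(1.4912, 0.1053) = 1.3859
Iteration 3: beta = 0.5, y = 1.3859 + 0.5*(1.3859 - 1.5699) = 1.2939
  grad(y) = -1.2367, v = y - alpha*grad = 1.3903
  prox(v) = soft_thresh(1.3903, 0.1053) = 1.285
f(x_3) = 3*1.285^2 - 9*1.285 + 1.35*|1.285| = -4.8766


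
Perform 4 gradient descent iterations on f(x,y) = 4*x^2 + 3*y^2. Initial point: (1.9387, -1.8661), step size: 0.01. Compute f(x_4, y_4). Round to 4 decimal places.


Gradient descent on f(x,y) = 4*x^2 + 3*y^2.
Starting point: (1.9387, -1.8661), alpha = 0.01
Step 1: grad_x = 2*4*1.9387 = 15.5096, grad_y = 2*3*-1.8661 = -11.1966
  x_1 = 1.9387 - 0.01*15.5096 = 1.7836
  y_1 = -1.8661 - 0.01*-11.1966 = -1.7541
Step 2: grad_x = 2*4*1.7836 = 14.2688, grad_y = 2*3*-1.7541 = -10.5248
  x_2 = 1.7836 - 0.01*14.2688 = 1.6409
  y_2 = -1.7541 - 0.01*-10.5248 = -1.6489
Step 3: grad_x = 2*4*1.6409 = 13.1273, grad_y = 2*3*-1.6489 = -9.8933
  x_3 = 1.6409 - 0.01*13.1273 = 1.5096
  y_3 = -1.6489 - 0.01*-9.8933 = -1.55
Step 4: grad_x = 2*4*1.5096 = 12.0771, grad_y = 2*3*-1.55 = -9.2997
  x_4 = 1.5096 - 0.01*12.0771 = 1.3889
  y_4 = -1.55 - 0.01*-9.2997 = -1.457
f(1.3889, -1.457) = 4*1.3889^2 + 3*(-1.457)^2 = 14.084


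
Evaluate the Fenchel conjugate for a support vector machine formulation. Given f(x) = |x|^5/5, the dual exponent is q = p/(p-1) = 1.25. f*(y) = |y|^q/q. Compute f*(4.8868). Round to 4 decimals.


The conjugate exponent q satisfies 1/p + 1/q = 1.
p = 5, so q = 5/(5 - 1) = 1.25
|y|^q = 4.8868^1.25 = 7.2658
f*(4.8868) = 7.2658 / 1.25 = 5.8126


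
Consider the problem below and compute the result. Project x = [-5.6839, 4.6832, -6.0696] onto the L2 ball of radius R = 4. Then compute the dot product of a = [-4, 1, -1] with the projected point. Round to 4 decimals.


Step 1: Compute ||x|| (intermediates to 6 decimals).
||x|| = sqrt((-5.6839)^2 + 4.6832^2 + (-6.0696)^2) = 9.543538
Step 2: Project.
Since ||x|| > R, scale = R/||x|| = 4/9.543538 = 0.419132, proj(x) = scale * x
proj(x) = [-2.382304, 1.962879, -2.543964]
Step 3: Dot product.
a^T * proj(x) = -4*(-2.382304) + 1*1.962879 - 1*(-2.543964) = 14.0361


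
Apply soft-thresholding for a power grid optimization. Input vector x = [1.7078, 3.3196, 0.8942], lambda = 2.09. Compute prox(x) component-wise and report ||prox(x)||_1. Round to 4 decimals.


Soft-thresholding with lambda = 2.09:
prox(1.7078) = sign(1.7078)*max(|1.7078| - 2.09, 0) = 0.0
prox(3.3196) = sign(3.3196)*max(|3.3196| - 2.09, 0) = 1.2296
prox(0.8942) = sign(0.8942)*max(|0.8942| - 2.09, 0) = 0.0
prox(x) = [0.0, 1.2296, 0.0]
||prox(x)||_1 = 0.0 + 1.2296 + 0.0 = 1.2296


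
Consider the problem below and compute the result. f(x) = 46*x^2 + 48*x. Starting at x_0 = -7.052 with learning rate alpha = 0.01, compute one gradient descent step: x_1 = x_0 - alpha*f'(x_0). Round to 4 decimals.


We compute the gradient at x_0 and apply the update.
f'(x) = 92*x + 48
f'(-7.052) = 92*-7.052 + 48 = -600.784
x_1 = -7.052 - 0.01*-600.784 = -1.0442


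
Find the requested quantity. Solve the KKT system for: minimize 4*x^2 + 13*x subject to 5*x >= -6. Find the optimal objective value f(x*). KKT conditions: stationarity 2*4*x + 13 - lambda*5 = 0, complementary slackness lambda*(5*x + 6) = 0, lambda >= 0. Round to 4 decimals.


Step 1: Try lambda = 0 (constraint inactive).
x_unc = -13/(2*4) = -1.625
Check: 5*-1.625 = -8.125 < -6 -- violated!
Step 2: Constraint must be active: 5*x = -6
x* = -6/5 = -1.2
lambda = (2*4*(-1.2) + 13)/5 = 0.68
Step 3: Compute optimal value.
f(x*) = 4*(-1.2)^2 + 13*(-1.2) = -9.84


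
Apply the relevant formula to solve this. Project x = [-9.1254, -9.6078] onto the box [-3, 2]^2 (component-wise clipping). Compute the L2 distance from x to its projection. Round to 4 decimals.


Project each component onto [-3, 2].
clip(-9.1254) = -3.0, clip(-9.6078) = -3.0
Projection = [-3.0, -3.0]
Squared diffs: [37.5205, 43.663]
Distance = sqrt(81.1835) = 9.0102


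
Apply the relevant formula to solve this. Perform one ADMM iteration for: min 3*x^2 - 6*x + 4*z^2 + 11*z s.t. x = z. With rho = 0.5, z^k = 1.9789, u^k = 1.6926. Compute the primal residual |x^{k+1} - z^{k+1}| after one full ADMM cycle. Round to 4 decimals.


ADMM iteration with rho = 0.5, z^k = 1.9789, u^k = 1.6926
Step 1: x-update.
Minimize 3*x^2 - 6*x + (0.5/2)*(x - 1.9789 + 1.6926)^2
FOC: (2*3 + 0.5)*x = 6 + 0.5*(1.9789 - 1.6926)
x^{k+1} = 0.9451
Step 2: z-update.
Minimize 4*z^2 + 11*z + (0.5/2)*(0.9451 - z + 1.6926)^2
FOC: (2*4 + 0.5)*z = -11 + 0.5*(0.9451 + 1.6926)
z^{k+1} = -1.139
Step 3: u-update.
u^{k+1} = 1.6926 + 0.9451 + 1.139 = 3.7767
Step 4: Primal residual = |0.9451 + 1.139| = 2.0841


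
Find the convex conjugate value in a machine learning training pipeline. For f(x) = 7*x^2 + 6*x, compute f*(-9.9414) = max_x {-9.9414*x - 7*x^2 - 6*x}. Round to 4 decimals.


f*(y) = sup_x {y*x - a*x^2 - b*x} = sup_x {(y-b)*x - a*x^2}
FOC: (y - b) - 2a*x = 0 => x* = (y - b)/(2a)
x* = (-9.9414 - 6)/(2*7) = -1.1387
f*(-9.9414) = (y-b)^2/(4a) = (-9.9414 - 6)^2/(4*7)
= 254.1282/28 = 9.076


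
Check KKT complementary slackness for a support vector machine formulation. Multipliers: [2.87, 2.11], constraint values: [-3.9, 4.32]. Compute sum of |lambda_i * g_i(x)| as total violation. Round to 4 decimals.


KKT complementary slackness check:
lambda_1 * g_1 = 2.87 * -3.9 = -11.193
lambda_2 * g_2 = 2.11 * 4.32 = 9.1152
Total violation = 11.193 + 9.1152 = 20.3082


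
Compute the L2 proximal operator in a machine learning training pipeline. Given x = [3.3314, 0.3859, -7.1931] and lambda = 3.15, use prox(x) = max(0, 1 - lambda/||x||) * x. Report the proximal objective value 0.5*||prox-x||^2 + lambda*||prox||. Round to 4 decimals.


Step 1: Compute ||x||.
||x|| = 7.9365
Step 2: Compute scaling factor.
scale = max(0, 1 - 3.15/7.9365) = 0.6031
Step 3: prox(x) = [2.0092, 0.2327, -4.3382]
||prox(x)|| = 4.7865
Step 4: Proximal objective.
0.5*||prox-x||^2 = 4.9613
lambda*||prox|| = 15.0775
Total = 20.0387


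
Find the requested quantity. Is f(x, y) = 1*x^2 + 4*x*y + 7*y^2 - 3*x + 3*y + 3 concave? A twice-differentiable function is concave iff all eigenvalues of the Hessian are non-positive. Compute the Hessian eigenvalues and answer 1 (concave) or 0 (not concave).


The Hessian of f(x,y) = 1*x^2 + 4*x*y + 7*y^2 - 3*x + 3*y + 3 is:
H = [[2, 4], [4, 14]]
Trace = 2 + 14 = 16
Determinant = 2*14 - (4)^2 = 12
Discriminant = (16)^2 - 4*12 = 208.0
Eigenvalues: lambda_1 = 0.7889, lambda_2 = 15.2111
The function is not concave.

0


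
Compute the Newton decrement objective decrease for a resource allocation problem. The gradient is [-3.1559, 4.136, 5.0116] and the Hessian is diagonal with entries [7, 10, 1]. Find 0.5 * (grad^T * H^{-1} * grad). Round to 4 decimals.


Step 1: H is diagonal, so H^(-1) * g = [-0.4508, 0.4136, 5.0116].
Step 2: g^T H^(-1) g = sum_i g_i^2 / H_ii
  = (-3.1559)^2/7 + (4.136)^2/10 + (5.0116)^2/1
  = 1.4228 + 1.7106 + 25.1161 = 28.2496
Step 3: Objective decrease = 0.5 * g^T H^(-1) g = 14.1248


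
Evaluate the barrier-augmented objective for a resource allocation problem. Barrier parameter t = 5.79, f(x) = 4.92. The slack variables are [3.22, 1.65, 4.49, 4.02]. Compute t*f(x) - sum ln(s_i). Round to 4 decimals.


Step 1: Compute log-barrier.
ln values: [1.1694, 0.5008, 1.5019, 1.3913]
phi = -(1.1694 + 0.5008 + 1.5019 + 1.3913) = -4.5633
Step 2: Compute augmented objective.
t*f(x) = 5.79*4.92 = 28.4868
Total = 28.4868 - 4.5633 = 23.9235


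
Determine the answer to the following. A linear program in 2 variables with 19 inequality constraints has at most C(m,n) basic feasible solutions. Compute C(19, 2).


Each vertex corresponds to some choice of n active constraints out of m, so the number of vertices is at most C(m, n) = m! / (n!(m-n)!).
m = 19, n = 2
Numerator: 19 * 18
Denominator: 2! = 2
C(19, 2) = 171


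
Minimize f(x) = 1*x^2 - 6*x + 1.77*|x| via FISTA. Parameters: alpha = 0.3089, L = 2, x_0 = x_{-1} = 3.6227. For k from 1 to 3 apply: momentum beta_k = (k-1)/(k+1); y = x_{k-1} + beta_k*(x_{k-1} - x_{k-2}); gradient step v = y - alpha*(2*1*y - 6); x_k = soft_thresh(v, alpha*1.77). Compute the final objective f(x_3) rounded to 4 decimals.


FISTA on f(x) = 1*x^2 - 6*x + 1.77*|x|
L = 2, alpha = 0.3089
Iteration 1: beta = 0.0, y = 3.6227 + 0.0*(3.6227 - 3.6227) = 3.6227
  grad(y) = 1.2454, v = y - alpha*grad = 3.238
  prox(v) = soft_thresh(3.238, 0.5468) = 2.6912
Iteration 2: beta = 0.3333, y = 2.6912 + 0.3333*(2.6912 - 3.6227) = 2.3808
  grad(y) = -1.2385, v = y - alpha*grad = 2.7633
  prox(v) = soft_thresh(2.7633, 0.5468) = 2.2166
Iteration 3: beta = 0.5, y = 2.2166 + 0.5*(2.2166 - 2.6912) = 1.9792
  grad(y) = -2.0415, v = y - alpha*grad = 2.6099
  prox(v) = soft_thresh(2.6099, 0.5468) = 2.0631
f(x_3) = 1*2.0631^2 - 6*2.0631 + 1.77*|2.0631| = -4.4705


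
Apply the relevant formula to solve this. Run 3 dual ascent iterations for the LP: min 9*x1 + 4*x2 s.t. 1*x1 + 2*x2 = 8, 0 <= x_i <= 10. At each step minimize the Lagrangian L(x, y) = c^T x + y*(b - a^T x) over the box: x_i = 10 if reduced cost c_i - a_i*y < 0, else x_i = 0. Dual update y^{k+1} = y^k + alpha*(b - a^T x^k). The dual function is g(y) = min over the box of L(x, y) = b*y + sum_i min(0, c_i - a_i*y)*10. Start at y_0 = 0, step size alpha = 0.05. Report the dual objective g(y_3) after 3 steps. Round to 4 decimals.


Dual ascent for LP: min 9*x1 + 4*x2, 1*x1 + 2*x2 = 8, 0 <= x_i <= 10
Step 1: y^k = 0.0, reduced costs: (9.0, 4.0)
  x^k = (0.0, 0.0), subgradient = b - a^T x = 8.0
  y^{k+1} = 0.0 + 0.05*8.0 = 0.4
Step 2: y^k = 0.4, reduced costs: (8.6, 3.2)
  x^k = (0.0, 0.0), subgradient = b - a^T x = 8.0
  y^{k+1} = 0.4 + 0.05*8.0 = 0.8
Step 3: y^k = 0.8, reduced costs: (8.2, 2.4)
  x^k = (0.0, 0.0), subgradient = b - a^T x = 8.0
  y^{k+1} = 0.8 + 0.05*8.0 = 1.2
Dual objective at y_3 = 1.2: reduced costs (7.8, 1.6), box minimizer x = (0.0, 0.0)
g(y_3) = b*y + (c1 - a1*y)*x1 + (c2 - a2*y)*x2 = 8*1.2 + 7.8*0.0 + 1.6*0.0 = 9.6 + 0.0 + 0.0 = 9.6


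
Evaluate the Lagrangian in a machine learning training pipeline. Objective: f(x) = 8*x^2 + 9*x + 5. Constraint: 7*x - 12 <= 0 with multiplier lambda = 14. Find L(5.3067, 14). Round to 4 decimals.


Step 1: Evaluate f(x).
f(5.3067) = 8*5.3067^2 + 9*5.3067 + 5 = 278.0488
Step 2: Evaluate g(x).
g(5.3067) = 7*5.3067 - 12 = 25.1469
Step 3: Compute Lagrangian.
L = 278.0488 + 14*25.1469 = 630.1054


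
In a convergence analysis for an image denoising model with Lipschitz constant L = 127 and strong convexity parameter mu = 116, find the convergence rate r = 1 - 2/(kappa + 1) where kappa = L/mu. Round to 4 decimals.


Step 1: Compute the condition number.
kappa = L/mu = 127/116 = 1.0948
Step 2: Compute the convergence rate.
r = 1 - 2/(kappa + 1) = 1 - 2*mu/(L + mu) = (L - mu)/(L + mu) = 11/243 = 0.0453


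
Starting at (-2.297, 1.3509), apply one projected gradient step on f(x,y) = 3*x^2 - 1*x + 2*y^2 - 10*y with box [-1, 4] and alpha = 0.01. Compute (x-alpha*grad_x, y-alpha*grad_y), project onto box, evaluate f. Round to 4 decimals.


Step 1: Compute gradient at (-2.297, 1.3509).
grad_x = 2*3*-2.297 - 1 = -14.782
grad_y = 2*2*1.3509 - 10 = -4.5964
Step 2: Gradient step.
x_raw = -2.297 - 0.01*-14.782 = -2.1492
y_raw = 1.3509 - 0.01*-4.5964 = 1.3969
Step 3: Project onto [-1, 4].
x_proj = clip(-2.1492) = -1.0
y_proj = clip(1.3969) = 1.3969
Step 4: Evaluate f.
f(-1.0, 1.3969) = -6.0662


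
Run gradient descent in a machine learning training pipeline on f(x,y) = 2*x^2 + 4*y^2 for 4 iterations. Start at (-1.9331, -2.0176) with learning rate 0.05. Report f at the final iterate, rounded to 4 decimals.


Gradient descent on f(x,y) = 2*x^2 + 4*y^2.
Starting point: (-1.9331, -2.0176), alpha = 0.05
Step 1: grad_x = 2*2*-1.9331 = -7.7324, grad_y = 2*4*-2.0176 = -16.1408
  x_1 = -1.9331 - 0.05*-7.7324 = -1.5465
  y_1 = -2.0176 - 0.05*-16.1408 = -1.2106
Step 2: grad_x = 2*2*-1.5465 = -6.1859, grad_y = 2*4*-1.2106 = -9.6845
  x_2 = -1.5465 - 0.05*-6.1859 = -1.2372
  y_2 = -1.2106 - 0.05*-9.6845 = -0.7263
Step 3: grad_x = 2*2*-1.2372 = -4.9487, grad_y = 2*4*-0.7263 = -5.8107
  x_3 = -1.2372 - 0.05*-4.9487 = -0.9897
  y_3 = -0.7263 - 0.05*-5.8107 = -0.4358
Step 4: grad_x = 2*2*-0.9897 = -3.959, grad_y = 2*4*-0.4358 = -3.4864
  x_4 = -0.9897 - 0.05*-3.959 = -0.7918
  y_4 = -0.4358 - 0.05*-3.4864 = -0.2615
f(-0.7918, -0.2615) = 2*(-0.7918)^2 + 4*(-0.2615)^2 = 1.5274


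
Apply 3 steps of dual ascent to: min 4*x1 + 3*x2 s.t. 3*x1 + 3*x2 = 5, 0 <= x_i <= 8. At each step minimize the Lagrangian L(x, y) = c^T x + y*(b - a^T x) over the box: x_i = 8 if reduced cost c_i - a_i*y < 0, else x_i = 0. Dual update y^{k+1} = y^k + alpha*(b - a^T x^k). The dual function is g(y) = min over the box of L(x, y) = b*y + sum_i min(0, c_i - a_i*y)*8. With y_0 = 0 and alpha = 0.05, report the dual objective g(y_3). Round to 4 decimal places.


Dual ascent for LP: min 4*x1 + 3*x2, 3*x1 + 3*x2 = 5, 0 <= x_i <= 8
Step 1: y^k = 0.0, reduced costs: (4.0, 3.0)
  x^k = (0.0, 0.0), subgradient = b - a^T x = 5.0
  y^{k+1} = 0.0 + 0.05*5.0 = 0.25
Step 2: y^k = 0.25, reduced costs: (3.25, 2.25)
  x^k = (0.0, 0.0), subgradient = b - a^T x = 5.0
  y^{k+1} = 0.25 + 0.05*5.0 = 0.5
Step 3: y^k = 0.5, reduced costs: (2.5, 1.5)
  x^k = (0.0, 0.0), subgradient = b - a^T x = 5.0
  y^{k+1} = 0.5 + 0.05*5.0 = 0.75
Dual objective at y_3 = 0.75: reduced costs (1.75, 0.75), box minimizer x = (0.0, 0.0)
g(y_3) = b*y + (c1 - a1*y)*x1 + (c2 - a2*y)*x2 = 5*0.75 + 1.75*0.0 + 0.75*0.0 = 3.75 + 0.0 + 0.0 = 3.75


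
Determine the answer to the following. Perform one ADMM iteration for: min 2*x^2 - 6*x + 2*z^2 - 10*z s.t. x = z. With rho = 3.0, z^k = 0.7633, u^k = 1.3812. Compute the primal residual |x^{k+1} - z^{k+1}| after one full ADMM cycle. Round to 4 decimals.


ADMM iteration with rho = 3.0, z^k = 0.7633, u^k = 1.3812
Step 1: x-update.
Minimize 2*x^2 - 6*x + (3.0/2)*(x - 0.7633 + 1.3812)^2
FOC: (2*2 + 3.0)*x = 6 + 3.0*(0.7633 - 1.3812)
x^{k+1} = 0.5923
Step 2: z-update.
Minimize 2*z^2 - 10*z + (3.0/2)*(0.5923 - z + 1.3812)^2
FOC: (2*2 + 3.0)*z = 10 + 3.0*(0.5923 + 1.3812)
z^{k+1} = 2.2744
Step 3: u-update.
u^{k+1} = 1.3812 + 0.5923 - 2.2744 = -0.3008
Step 4: Primal residual = |0.5923 - 2.2744| = 1.682


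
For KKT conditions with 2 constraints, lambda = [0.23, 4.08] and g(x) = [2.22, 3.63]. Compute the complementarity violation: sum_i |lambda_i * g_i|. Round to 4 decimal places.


KKT complementary slackness check:
lambda_1 * g_1 = 0.23 * 2.22 = 0.5106
lambda_2 * g_2 = 4.08 * 3.63 = 14.8104
Total violation = 0.5106 + 14.8104 = 15.321


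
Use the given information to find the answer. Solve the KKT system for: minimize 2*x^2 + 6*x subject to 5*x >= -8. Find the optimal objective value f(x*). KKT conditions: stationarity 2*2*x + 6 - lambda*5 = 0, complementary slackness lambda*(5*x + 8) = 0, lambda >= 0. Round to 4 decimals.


Step 1: Try lambda = 0 (constraint inactive).
Stationarity: 2*2*x + 6 = 0
x* = -6/(2*2) = -1.5
Check constraint: 5*-1.5 = -7.5 >= -8 -- satisfied.
Step 2: Compute optimal value.
f(x*) = 2*(-1.5)^2 + 6*(-1.5) = -4.5


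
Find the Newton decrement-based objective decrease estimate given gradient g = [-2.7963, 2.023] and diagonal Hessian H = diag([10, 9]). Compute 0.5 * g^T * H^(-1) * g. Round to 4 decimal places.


Step 1: H is diagonal, so H^(-1) * g = [-0.2796, 0.2248].
Step 2: g^T H^(-1) g = sum_i g_i^2 / H_ii
  = (-2.7963)^2/10 + (2.023)^2/9
  = 0.7819 + 0.4547 = 1.2367
Step 3: Objective decrease = 0.5 * g^T H^(-1) g = 0.6183
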